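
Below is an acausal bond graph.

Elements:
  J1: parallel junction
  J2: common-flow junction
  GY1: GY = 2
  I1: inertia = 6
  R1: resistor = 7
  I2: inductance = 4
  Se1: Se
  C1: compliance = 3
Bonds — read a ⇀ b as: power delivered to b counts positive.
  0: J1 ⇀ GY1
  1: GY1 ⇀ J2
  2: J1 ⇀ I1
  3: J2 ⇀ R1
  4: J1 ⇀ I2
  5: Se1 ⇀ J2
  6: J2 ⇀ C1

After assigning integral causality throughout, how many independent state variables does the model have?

3  (C1, I1, I2 all integral)

#5 stroke→J2  (Se1 (Se) sets effort on bond)
#2 stroke→I1  (I1 outputs flow p/I1)
#4 stroke→I2  (I2 integral (f out))
#0 stroke→J1  (J1 needs exactly one e-in)
#1 stroke→J2  (GY GY1: same side as bond 0)
#6 stroke→J2  (prefer integral on C1)
#3 stroke→R1  (only one flow-in slot at J2)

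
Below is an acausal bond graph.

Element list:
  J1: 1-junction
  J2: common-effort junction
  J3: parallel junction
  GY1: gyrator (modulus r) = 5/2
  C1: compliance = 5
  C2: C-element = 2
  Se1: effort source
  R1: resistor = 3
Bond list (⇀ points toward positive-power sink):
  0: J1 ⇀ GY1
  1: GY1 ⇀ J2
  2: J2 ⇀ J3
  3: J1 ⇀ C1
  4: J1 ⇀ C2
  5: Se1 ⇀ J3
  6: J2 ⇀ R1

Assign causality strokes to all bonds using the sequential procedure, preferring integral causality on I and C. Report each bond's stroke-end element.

#0 stroke→GY1
#1 stroke→GY1
#2 stroke→J2
#3 stroke→J1
#4 stroke→J1
#5 stroke→J3
#6 stroke→R1

β5 stroke at J3  (Se1 fixes effort; stroke away)
β2 stroke at J2  (common-e at J3 fixed by 5)
β1 stroke at GY1  (common-e at J2 fixed by 2)
β6 stroke at R1  (J2 effort already set via bond 2)
β0 stroke at GY1  (GY1: gyrator matches bond 1)
β3 stroke at J1  (1-jn J1 has f-setter on 0)
β4 stroke at J1  (J1 flow already set via bond 0)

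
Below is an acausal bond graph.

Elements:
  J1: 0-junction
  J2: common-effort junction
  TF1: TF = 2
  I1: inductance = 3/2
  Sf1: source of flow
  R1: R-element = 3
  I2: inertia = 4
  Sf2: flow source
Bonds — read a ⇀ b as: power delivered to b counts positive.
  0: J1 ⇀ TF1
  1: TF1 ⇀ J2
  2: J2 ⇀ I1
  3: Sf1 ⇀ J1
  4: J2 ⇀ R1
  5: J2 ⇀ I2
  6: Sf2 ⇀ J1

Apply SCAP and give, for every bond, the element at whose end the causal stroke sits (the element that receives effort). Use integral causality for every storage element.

b0 →J1
b1 →TF1
b2 →I1
b3 →Sf1
b4 →J2
b5 →I2
b6 →Sf2

#3 stroke at Sf1  (Sf1 (Sf) sets flow on bond)
#6 stroke at Sf2  (Sf2 (Sf) sets flow on bond)
#0 stroke at J1  (only one effort-in slot at J1)
#1 stroke at TF1  (TF1: transformer flips bond 0)
#2 stroke at I1  (I1 integral (f out))
#5 stroke at I2  (prefer integral on I2)
#4 stroke at J2  (J2: last free bond brings effort in)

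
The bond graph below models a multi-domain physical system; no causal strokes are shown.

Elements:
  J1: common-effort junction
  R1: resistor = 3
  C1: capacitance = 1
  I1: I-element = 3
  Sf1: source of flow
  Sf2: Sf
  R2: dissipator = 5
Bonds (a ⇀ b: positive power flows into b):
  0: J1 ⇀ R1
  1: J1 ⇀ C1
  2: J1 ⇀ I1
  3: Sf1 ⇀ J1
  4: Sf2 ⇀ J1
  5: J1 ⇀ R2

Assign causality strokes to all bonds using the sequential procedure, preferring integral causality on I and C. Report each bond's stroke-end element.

#0 stroke→R1
#1 stroke→J1
#2 stroke→I1
#3 stroke→Sf1
#4 stroke→Sf2
#5 stroke→R2

#3 →Sf1  (Sf1 fixes flow; stroke at Sf1)
#4 →Sf2  (source Sf2 imposes f)
#1 →J1  (C1 integral (e out))
#0 →R1  (0-jn J1 has e-setter on 1)
#2 →I1  (common-e at J1 fixed by 1)
#5 →R2  (0-jn J1 has e-setter on 1)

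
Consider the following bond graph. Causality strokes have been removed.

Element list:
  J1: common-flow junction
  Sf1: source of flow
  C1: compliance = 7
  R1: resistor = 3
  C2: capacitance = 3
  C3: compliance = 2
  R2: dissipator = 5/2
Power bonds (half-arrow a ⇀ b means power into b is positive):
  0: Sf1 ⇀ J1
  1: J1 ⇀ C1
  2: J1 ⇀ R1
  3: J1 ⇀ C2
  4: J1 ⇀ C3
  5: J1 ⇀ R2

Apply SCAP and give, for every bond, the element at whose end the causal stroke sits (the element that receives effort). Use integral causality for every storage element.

bond 0 |Sf1  (Sf1 (Sf) sets flow on bond)
bond 1 |J1  (J1 flow already set via bond 0)
bond 2 |J1  (common-f at J1 fixed by 0)
bond 3 |J1  (J1: bond 0 brought flow, rest push out)
bond 4 |J1  (common-f at J1 fixed by 0)
bond 5 |J1  (common-f at J1 fixed by 0)

bond 0 |Sf1
bond 1 |J1
bond 2 |J1
bond 3 |J1
bond 4 |J1
bond 5 |J1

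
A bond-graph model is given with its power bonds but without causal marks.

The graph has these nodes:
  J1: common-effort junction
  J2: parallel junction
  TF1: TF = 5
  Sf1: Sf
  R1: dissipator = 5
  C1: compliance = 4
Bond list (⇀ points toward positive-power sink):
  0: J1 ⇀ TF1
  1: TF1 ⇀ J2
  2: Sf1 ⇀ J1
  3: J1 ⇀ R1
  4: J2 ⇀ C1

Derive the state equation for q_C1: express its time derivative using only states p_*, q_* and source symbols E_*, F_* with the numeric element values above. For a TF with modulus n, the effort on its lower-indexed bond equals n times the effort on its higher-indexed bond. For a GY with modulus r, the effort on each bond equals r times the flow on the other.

dq_C1/dt = 5*F_Sf1 - 5*q_C1/4

bond 2 →Sf1  (Sf1 (Sf) sets flow on bond)
bond 4 →J2  (C1 integral (e out))
bond 1 →TF1  (J2: bond 4 brought effort, rest push out)
bond 0 →J1  (TF1 one-in-one-out from 1)
bond 3 →R1  (J1 effort already set via bond 0)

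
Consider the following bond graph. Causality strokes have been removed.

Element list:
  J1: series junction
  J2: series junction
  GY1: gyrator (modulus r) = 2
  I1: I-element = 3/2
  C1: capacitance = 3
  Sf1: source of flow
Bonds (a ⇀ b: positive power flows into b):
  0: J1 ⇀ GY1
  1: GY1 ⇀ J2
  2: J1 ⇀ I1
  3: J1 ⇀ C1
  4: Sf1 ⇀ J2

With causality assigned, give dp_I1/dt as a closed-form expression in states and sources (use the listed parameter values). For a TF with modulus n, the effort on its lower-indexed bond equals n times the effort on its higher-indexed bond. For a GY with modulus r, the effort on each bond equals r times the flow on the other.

dp_I1/dt = -2*F_Sf1 - q_C1/3

#4 stroke at Sf1  (Sf1 (Sf) sets flow on bond)
#1 stroke at J2  (1-jn J2 has f-setter on 4)
#0 stroke at J1  (through GY1, causality inverts; strokes same side of GY1)
#2 stroke at I1  (I1 outputs flow p/I1)
#3 stroke at J1  (J1: bond 2 brought flow, rest push out)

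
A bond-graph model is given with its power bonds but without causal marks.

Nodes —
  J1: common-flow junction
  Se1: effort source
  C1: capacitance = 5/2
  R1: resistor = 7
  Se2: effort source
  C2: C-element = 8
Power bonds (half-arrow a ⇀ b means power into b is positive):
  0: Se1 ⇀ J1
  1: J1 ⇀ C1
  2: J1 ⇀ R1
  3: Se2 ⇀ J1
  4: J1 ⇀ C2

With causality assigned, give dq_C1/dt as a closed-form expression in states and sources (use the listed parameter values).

dq_C1/dt = E_Se1/7 + E_Se2/7 - 2*q_C1/35 - q_C2/56

#0 stroke→J1  (Se1 fixes effort; stroke away)
#3 stroke→J1  (Se2: effort source, stroke at far end)
#1 stroke→J1  (C1: C, integral causality)
#4 stroke→J1  (prefer integral on C2)
#2 stroke→R1  (closing 1-jn rule on J1)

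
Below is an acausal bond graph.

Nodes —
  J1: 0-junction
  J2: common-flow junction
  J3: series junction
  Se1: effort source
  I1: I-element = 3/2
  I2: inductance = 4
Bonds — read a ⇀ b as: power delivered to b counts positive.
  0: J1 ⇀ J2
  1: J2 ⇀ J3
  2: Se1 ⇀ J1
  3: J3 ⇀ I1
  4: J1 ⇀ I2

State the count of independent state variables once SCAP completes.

β2 |J1  (source Se1 imposes e)
β0 |J2  (common-e at J1 fixed by 2)
β4 |I2  (common-e at J1 fixed by 2)
β1 |J3  (closing 1-jn rule on J2)
β3 |I1  (J3: last free bond brings flow in)

2  (I1, I2 all integral)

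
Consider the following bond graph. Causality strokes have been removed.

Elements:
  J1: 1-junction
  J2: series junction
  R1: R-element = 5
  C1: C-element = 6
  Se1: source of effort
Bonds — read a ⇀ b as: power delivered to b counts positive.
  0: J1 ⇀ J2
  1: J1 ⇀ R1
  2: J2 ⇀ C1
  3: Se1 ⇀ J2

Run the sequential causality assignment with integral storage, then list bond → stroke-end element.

β3 |J2  (Se1 fixes effort; stroke away)
β2 |J2  (C1 outputs effort q/C1)
β0 |J1  (J2: last free bond brings flow in)
β1 |R1  (closing 1-jn rule on J1)

#0 |J1
#1 |R1
#2 |J2
#3 |J2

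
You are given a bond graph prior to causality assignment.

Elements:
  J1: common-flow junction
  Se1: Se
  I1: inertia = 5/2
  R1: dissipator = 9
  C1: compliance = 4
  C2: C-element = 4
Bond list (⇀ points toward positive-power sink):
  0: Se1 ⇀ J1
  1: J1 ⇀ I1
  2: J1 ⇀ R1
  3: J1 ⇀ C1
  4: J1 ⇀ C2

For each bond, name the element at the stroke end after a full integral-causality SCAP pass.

#0 →J1
#1 →I1
#2 →J1
#3 →J1
#4 →J1

bond 0 stroke at J1  (Se1 fixes effort; stroke away)
bond 1 stroke at I1  (I1 integral (f out))
bond 2 stroke at J1  (common-f at J1 fixed by 1)
bond 3 stroke at J1  (J1: bond 1 brought flow, rest push out)
bond 4 stroke at J1  (common-f at J1 fixed by 1)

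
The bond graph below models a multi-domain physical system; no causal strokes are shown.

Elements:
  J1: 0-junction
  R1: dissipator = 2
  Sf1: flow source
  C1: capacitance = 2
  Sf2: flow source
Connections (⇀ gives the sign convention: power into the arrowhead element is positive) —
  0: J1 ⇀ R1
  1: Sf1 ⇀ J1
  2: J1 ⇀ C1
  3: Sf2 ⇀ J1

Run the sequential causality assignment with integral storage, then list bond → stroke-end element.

bond 1 →Sf1  (Sf1 (Sf) sets flow on bond)
bond 3 →Sf2  (Sf2 fixes flow; stroke at Sf2)
bond 2 →J1  (prefer integral on C1)
bond 0 →R1  (0-jn J1 has e-setter on 2)

#0 →R1
#1 →Sf1
#2 →J1
#3 →Sf2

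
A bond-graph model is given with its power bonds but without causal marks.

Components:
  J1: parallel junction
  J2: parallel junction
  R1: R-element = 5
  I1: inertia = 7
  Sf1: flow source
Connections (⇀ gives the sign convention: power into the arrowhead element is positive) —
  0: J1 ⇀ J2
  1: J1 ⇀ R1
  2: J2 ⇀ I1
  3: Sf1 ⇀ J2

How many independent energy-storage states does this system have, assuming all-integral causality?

b3 →Sf1  (source Sf1 imposes f)
b2 →I1  (I1 integral (f out))
b0 →J2  (J2 needs exactly one e-in)
b1 →J1  (only one effort-in slot at J1)

1  (I1 all integral)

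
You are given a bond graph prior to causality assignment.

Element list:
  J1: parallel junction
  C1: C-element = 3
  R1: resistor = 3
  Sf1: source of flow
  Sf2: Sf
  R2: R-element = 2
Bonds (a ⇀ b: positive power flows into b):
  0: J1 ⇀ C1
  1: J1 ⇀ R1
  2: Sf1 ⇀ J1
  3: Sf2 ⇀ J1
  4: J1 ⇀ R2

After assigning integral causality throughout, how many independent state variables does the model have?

1  (C1 all integral)

bond 2 |Sf1  (Sf1 fixes flow; stroke at Sf1)
bond 3 |Sf2  (Sf2: flow source, stroke at near end)
bond 0 |J1  (C1 integral (e out))
bond 1 |R1  (0-jn J1 has e-setter on 0)
bond 4 |R2  (J1: bond 0 brought effort, rest push out)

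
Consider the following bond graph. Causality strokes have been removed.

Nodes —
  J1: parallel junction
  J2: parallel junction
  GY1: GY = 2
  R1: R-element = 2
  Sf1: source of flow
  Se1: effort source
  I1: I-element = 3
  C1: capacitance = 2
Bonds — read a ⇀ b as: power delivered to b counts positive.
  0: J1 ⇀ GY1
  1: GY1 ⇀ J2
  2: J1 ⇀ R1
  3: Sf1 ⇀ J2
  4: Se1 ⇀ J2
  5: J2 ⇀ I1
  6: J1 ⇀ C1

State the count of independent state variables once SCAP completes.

#3 →Sf1  (Sf1: flow source, stroke at near end)
#4 →J2  (source Se1 imposes e)
#1 →GY1  (common-e at J2 fixed by 4)
#5 →I1  (0-jn J2 has e-setter on 4)
#0 →GY1  (GY GY1: same side as bond 1)
#6 →J1  (C1: C, integral causality)
#2 →R1  (J1: bond 6 brought effort, rest push out)

2  (C1, I1 all integral)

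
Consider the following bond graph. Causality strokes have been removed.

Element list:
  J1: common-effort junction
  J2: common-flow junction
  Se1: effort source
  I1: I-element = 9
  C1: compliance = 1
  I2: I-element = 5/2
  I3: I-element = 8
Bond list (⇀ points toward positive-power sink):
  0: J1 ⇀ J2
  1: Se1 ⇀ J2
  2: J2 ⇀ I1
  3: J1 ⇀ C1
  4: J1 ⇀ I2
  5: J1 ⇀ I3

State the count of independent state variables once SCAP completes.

4  (C1, I1, I2, I3 all integral)

β1 →J2  (Se1 fixes effort; stroke away)
β2 →I1  (I1 integral (f out))
β0 →J2  (common-f at J2 fixed by 2)
β3 →J1  (prefer integral on C1)
β4 →I2  (J1: bond 3 brought effort, rest push out)
β5 →I3  (J1 effort already set via bond 3)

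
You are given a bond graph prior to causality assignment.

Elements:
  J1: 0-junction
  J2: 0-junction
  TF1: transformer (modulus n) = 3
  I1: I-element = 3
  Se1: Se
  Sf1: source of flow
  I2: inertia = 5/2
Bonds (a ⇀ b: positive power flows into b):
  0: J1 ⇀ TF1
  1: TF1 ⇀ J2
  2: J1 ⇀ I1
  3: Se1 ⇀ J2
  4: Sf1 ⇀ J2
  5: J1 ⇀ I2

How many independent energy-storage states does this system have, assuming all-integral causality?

2  (I1, I2 all integral)

b3 |J2  (Se1: effort source, stroke at far end)
b4 |Sf1  (source Sf1 imposes f)
b1 |TF1  (J2 effort already set via bond 3)
b0 |J1  (TF1: transformer flips bond 1)
b2 |I1  (0-jn J1 has e-setter on 0)
b5 |I2  (0-jn J1 has e-setter on 0)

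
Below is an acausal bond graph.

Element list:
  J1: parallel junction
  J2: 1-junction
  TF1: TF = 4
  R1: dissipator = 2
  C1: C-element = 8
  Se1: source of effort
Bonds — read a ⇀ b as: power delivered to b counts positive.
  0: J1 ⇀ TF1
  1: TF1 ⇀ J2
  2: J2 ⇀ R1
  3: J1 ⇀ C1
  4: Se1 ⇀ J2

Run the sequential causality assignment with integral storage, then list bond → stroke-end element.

#4 |J2  (source Se1 imposes e)
#3 |J1  (C1: C, integral causality)
#0 |TF1  (J1: bond 3 brought effort, rest push out)
#1 |J2  (TF TF1: opposite of bond 0)
#2 |R1  (J2 needs exactly one f-in)

b0 stroke at TF1
b1 stroke at J2
b2 stroke at R1
b3 stroke at J1
b4 stroke at J2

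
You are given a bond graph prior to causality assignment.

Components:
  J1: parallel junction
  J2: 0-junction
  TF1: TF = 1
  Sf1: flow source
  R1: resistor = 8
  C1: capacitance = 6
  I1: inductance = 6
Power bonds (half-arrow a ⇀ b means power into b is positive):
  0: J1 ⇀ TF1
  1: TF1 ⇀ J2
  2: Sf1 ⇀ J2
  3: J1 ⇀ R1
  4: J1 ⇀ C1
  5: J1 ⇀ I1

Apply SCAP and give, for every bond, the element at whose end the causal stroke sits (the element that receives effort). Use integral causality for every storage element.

bond 2 |Sf1  (Sf1 fixes flow; stroke at Sf1)
bond 1 |J2  (J2 needs exactly one e-in)
bond 0 |TF1  (TF TF1: opposite of bond 1)
bond 4 |J1  (C1 outputs effort q/C1)
bond 3 |R1  (J1: bond 4 brought effort, rest push out)
bond 5 |I1  (0-jn J1 has e-setter on 4)

b0 |TF1
b1 |J2
b2 |Sf1
b3 |R1
b4 |J1
b5 |I1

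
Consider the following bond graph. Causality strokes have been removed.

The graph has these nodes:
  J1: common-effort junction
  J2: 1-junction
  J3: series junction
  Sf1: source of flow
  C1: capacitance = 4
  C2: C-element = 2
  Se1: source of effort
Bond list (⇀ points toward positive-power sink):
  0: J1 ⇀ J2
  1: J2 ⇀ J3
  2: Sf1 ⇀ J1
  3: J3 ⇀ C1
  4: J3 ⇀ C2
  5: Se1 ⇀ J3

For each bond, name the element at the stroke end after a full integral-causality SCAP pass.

#2 stroke→Sf1  (Sf1 fixes flow; stroke at Sf1)
#5 stroke→J3  (Se1 (Se) sets effort on bond)
#0 stroke→J1  (closing 0-jn rule on J1)
#1 stroke→J2  (J2 flow already set via bond 0)
#3 stroke→J3  (1-jn J3 has f-setter on 1)
#4 stroke→J3  (common-f at J3 fixed by 1)

b0 |J1
b1 |J2
b2 |Sf1
b3 |J3
b4 |J3
b5 |J3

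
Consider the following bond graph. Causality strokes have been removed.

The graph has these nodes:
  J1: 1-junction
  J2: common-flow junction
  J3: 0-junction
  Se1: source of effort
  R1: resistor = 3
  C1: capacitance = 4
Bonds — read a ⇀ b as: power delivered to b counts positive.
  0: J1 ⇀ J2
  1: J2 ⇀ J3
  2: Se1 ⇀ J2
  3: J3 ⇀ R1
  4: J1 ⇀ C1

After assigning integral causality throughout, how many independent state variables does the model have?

bond 2 →J2  (Se1 fixes effort; stroke away)
bond 4 →J1  (C1: C, integral causality)
bond 0 →J2  (only one flow-in slot at J1)
bond 1 →J3  (J2: last free bond brings flow in)
bond 3 →R1  (0-jn J3 has e-setter on 1)

1  (C1 all integral)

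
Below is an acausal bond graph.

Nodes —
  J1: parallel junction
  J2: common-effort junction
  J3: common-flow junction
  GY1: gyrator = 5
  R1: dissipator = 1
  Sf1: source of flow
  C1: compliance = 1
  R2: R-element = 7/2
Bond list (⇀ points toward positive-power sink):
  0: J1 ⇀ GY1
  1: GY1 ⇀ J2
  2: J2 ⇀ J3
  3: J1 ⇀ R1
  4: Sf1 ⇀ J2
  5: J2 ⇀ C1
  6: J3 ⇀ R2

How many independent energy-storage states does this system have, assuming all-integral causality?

b4 |Sf1  (Sf1: flow source, stroke at near end)
b5 |J2  (C1: C, integral causality)
b1 |GY1  (common-e at J2 fixed by 5)
b2 |J3  (0-jn J2 has e-setter on 5)
b6 |R2  (closing 1-jn rule on J3)
b0 |GY1  (GY1 both-in/both-out from 1)
b3 |J1  (only one effort-in slot at J1)

1  (C1 all integral)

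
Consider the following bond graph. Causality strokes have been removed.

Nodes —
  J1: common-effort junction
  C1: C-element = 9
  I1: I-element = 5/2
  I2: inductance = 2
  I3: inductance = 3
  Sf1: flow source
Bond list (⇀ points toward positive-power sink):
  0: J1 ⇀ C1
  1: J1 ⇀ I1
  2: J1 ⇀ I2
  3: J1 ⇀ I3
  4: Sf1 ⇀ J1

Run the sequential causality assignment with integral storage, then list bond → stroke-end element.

β4 stroke→Sf1  (Sf1: flow source, stroke at near end)
β0 stroke→J1  (prefer integral on C1)
β1 stroke→I1  (J1: bond 0 brought effort, rest push out)
β2 stroke→I2  (common-e at J1 fixed by 0)
β3 stroke→I3  (0-jn J1 has e-setter on 0)

b0 →J1
b1 →I1
b2 →I2
b3 →I3
b4 →Sf1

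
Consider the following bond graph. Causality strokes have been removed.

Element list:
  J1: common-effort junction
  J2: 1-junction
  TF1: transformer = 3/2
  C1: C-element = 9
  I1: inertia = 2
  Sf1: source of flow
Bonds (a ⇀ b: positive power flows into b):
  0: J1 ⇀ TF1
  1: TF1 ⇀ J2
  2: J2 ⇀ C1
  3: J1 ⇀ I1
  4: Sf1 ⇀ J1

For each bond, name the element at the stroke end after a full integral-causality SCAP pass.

b0 |J1
b1 |TF1
b2 |J2
b3 |I1
b4 |Sf1

b4 stroke at Sf1  (source Sf1 imposes f)
b2 stroke at J2  (C1 integral (e out))
b1 stroke at TF1  (only one flow-in slot at J2)
b0 stroke at J1  (TF1: transformer flips bond 1)
b3 stroke at I1  (J1 effort already set via bond 0)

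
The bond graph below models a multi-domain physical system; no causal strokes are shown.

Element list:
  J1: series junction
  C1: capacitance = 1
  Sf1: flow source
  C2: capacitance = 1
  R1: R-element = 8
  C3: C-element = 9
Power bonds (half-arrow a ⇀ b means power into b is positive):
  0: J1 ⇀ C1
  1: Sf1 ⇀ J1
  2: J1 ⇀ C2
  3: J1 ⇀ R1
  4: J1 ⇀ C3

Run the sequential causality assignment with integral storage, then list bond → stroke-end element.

β0 stroke→J1
β1 stroke→Sf1
β2 stroke→J1
β3 stroke→J1
β4 stroke→J1

bond 1 stroke→Sf1  (Sf1 (Sf) sets flow on bond)
bond 0 stroke→J1  (J1: bond 1 brought flow, rest push out)
bond 2 stroke→J1  (1-jn J1 has f-setter on 1)
bond 3 stroke→J1  (1-jn J1 has f-setter on 1)
bond 4 stroke→J1  (1-jn J1 has f-setter on 1)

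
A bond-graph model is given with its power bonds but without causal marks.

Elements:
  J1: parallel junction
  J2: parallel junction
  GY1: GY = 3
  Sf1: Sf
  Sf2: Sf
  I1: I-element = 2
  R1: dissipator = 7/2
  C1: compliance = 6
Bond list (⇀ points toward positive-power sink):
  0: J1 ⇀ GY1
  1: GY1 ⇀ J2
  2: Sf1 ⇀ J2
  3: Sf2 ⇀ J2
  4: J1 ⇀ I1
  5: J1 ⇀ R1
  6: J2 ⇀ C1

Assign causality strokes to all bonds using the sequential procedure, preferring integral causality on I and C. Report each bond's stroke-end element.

β0 stroke→GY1
β1 stroke→GY1
β2 stroke→Sf1
β3 stroke→Sf2
β4 stroke→I1
β5 stroke→J1
β6 stroke→J2

bond 2 |Sf1  (Sf1 (Sf) sets flow on bond)
bond 3 |Sf2  (Sf2 fixes flow; stroke at Sf2)
bond 4 |I1  (prefer integral on I1)
bond 6 |J2  (prefer integral on C1)
bond 1 |GY1  (0-jn J2 has e-setter on 6)
bond 0 |GY1  (GY1 both-in/both-out from 1)
bond 5 |J1  (J1: last free bond brings effort in)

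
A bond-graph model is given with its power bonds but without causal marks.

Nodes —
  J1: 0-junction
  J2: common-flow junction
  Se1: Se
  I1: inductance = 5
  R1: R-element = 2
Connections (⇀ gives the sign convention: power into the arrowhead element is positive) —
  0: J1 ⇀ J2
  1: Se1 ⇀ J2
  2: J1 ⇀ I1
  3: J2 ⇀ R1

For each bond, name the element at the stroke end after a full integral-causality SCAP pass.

β1 →J2  (Se1 fixes effort; stroke away)
β2 →I1  (I1 outputs flow p/I1)
β0 →J1  (only one effort-in slot at J1)
β3 →J2  (common-f at J2 fixed by 0)

bond 0 →J1
bond 1 →J2
bond 2 →I1
bond 3 →J2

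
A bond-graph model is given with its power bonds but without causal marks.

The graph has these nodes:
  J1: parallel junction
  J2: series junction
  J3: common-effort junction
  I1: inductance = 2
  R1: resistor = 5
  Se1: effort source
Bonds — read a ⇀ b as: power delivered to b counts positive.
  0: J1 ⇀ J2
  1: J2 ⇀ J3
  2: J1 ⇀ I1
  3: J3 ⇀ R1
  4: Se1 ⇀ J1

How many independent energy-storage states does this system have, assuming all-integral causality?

1  (I1 all integral)

β4 stroke at J1  (Se1 fixes effort; stroke away)
β0 stroke at J2  (0-jn J1 has e-setter on 4)
β2 stroke at I1  (J1: bond 4 brought effort, rest push out)
β1 stroke at J3  (closing 1-jn rule on J2)
β3 stroke at R1  (common-e at J3 fixed by 1)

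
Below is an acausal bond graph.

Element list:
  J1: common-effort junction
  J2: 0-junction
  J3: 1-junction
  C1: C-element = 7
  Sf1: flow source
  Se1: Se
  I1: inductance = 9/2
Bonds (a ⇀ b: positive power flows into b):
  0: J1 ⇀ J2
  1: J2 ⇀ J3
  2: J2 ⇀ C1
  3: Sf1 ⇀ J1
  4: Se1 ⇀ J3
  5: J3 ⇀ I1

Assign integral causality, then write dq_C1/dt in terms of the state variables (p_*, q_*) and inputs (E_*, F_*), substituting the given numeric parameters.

dq_C1/dt = F_Sf1 - 2*p_I1/9

β3 |Sf1  (source Sf1 imposes f)
β4 |J3  (Se1 fixes effort; stroke away)
β0 |J1  (J1: last free bond brings effort in)
β2 |J2  (prefer integral on C1)
β1 |J3  (common-e at J2 fixed by 2)
β5 |I1  (closing 1-jn rule on J3)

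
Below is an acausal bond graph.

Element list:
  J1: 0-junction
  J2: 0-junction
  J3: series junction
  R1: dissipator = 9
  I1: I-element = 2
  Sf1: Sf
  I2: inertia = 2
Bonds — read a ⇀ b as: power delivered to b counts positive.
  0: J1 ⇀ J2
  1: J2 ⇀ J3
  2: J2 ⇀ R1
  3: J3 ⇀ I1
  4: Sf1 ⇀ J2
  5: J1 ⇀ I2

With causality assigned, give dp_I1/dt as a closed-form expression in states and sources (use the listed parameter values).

β4 →Sf1  (source Sf1 imposes f)
β3 →I1  (I1: I, integral causality)
β1 →J3  (1-jn J3 has f-setter on 3)
β5 →I2  (I2: I, integral causality)
β0 →J1  (closing 0-jn rule on J1)
β2 →J2  (closing 0-jn rule on J2)

dp_I1/dt = 9*F_Sf1 - 9*p_I1/2 - 9*p_I2/2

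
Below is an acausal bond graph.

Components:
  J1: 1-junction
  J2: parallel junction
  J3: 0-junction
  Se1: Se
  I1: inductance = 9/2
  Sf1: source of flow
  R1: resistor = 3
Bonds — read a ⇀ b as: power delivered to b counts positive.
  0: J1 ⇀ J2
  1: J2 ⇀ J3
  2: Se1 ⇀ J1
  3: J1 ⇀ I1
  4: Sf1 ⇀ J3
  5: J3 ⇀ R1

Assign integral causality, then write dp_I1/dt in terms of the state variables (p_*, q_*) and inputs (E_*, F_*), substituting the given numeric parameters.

bond 2 →J1  (Se1 fixes effort; stroke away)
bond 4 →Sf1  (Sf1 fixes flow; stroke at Sf1)
bond 3 →I1  (I1 integral (f out))
bond 0 →J1  (common-f at J1 fixed by 3)
bond 1 →J2  (only one effort-in slot at J2)
bond 5 →J3  (closing 0-jn rule on J3)

dp_I1/dt = E_Se1 - 3*F_Sf1 - 2*p_I1/3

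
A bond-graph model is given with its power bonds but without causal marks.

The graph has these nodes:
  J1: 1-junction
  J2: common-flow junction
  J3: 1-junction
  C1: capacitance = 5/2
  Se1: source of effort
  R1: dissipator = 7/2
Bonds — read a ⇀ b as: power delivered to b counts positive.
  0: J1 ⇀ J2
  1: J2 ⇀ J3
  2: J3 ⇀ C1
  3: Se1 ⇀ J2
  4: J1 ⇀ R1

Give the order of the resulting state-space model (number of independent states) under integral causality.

β3 stroke at J2  (Se1: effort source, stroke at far end)
β2 stroke at J3  (C1: C, integral causality)
β1 stroke at J2  (J3 needs exactly one f-in)
β0 stroke at J1  (J2: last free bond brings flow in)
β4 stroke at R1  (J1: last free bond brings flow in)

1  (C1 all integral)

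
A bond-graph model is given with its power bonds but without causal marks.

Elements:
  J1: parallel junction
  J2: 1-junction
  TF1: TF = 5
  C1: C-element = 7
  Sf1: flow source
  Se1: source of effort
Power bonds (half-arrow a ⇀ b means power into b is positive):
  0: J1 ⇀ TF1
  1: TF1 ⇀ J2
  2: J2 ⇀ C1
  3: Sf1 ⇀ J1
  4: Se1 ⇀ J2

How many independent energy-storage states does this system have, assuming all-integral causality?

1  (C1 all integral)

b3 →Sf1  (Sf1: flow source, stroke at near end)
b4 →J2  (source Se1 imposes e)
b0 →J1  (J1 needs exactly one e-in)
b1 →TF1  (TF1: transformer flips bond 0)
b2 →J2  (J2: bond 1 brought flow, rest push out)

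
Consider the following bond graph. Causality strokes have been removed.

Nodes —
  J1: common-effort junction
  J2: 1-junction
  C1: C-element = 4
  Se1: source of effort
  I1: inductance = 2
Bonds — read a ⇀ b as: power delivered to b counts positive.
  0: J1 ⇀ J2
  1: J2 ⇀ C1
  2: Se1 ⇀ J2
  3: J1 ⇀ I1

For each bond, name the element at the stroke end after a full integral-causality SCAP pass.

bond 0 →J1
bond 1 →J2
bond 2 →J2
bond 3 →I1

b2 stroke→J2  (source Se1 imposes e)
b1 stroke→J2  (prefer integral on C1)
b0 stroke→J1  (closing 1-jn rule on J2)
b3 stroke→I1  (J1 effort already set via bond 0)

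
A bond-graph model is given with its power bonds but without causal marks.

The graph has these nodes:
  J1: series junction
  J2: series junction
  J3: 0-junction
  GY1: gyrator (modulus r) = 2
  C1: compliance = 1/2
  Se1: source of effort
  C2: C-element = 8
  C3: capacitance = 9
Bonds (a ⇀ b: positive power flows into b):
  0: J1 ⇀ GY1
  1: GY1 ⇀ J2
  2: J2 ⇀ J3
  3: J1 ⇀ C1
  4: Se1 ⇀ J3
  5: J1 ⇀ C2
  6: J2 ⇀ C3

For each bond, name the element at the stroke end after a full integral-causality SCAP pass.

b4 |J3  (Se1 (Se) sets effort on bond)
b2 |J2  (0-jn J3 has e-setter on 4)
b3 |J1  (prefer integral on C1)
b5 |J1  (C2 integral (e out))
b0 |GY1  (closing 1-jn rule on J1)
b1 |GY1  (GY1: gyrator matches bond 0)
b6 |J2  (J2: bond 1 brought flow, rest push out)

b0 stroke at GY1
b1 stroke at GY1
b2 stroke at J2
b3 stroke at J1
b4 stroke at J3
b5 stroke at J1
b6 stroke at J2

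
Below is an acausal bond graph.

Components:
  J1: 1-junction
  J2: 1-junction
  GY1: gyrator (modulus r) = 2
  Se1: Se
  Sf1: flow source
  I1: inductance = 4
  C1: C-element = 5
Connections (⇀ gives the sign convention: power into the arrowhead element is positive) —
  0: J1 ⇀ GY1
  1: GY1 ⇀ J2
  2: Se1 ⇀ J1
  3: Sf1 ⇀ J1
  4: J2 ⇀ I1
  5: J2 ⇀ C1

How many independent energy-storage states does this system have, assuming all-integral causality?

β2 stroke→J1  (Se1: effort source, stroke at far end)
β3 stroke→Sf1  (Sf1 (Sf) sets flow on bond)
β0 stroke→J1  (J1: bond 3 brought flow, rest push out)
β1 stroke→J2  (GY1: gyrator matches bond 0)
β4 stroke→I1  (prefer integral on I1)
β5 stroke→J2  (J2: bond 4 brought flow, rest push out)

2  (C1, I1 all integral)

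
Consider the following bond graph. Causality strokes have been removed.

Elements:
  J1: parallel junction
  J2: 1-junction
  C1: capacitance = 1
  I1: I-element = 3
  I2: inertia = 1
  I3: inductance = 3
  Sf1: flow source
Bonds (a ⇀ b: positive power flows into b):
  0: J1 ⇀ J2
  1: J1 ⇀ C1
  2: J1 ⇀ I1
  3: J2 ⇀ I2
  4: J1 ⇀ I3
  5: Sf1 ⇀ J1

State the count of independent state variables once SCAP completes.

#5 →Sf1  (source Sf1 imposes f)
#1 →J1  (C1 integral (e out))
#0 →J2  (common-e at J1 fixed by 1)
#2 →I1  (common-e at J1 fixed by 1)
#4 →I3  (0-jn J1 has e-setter on 1)
#3 →I2  (J2 needs exactly one f-in)

4  (C1, I1, I2, I3 all integral)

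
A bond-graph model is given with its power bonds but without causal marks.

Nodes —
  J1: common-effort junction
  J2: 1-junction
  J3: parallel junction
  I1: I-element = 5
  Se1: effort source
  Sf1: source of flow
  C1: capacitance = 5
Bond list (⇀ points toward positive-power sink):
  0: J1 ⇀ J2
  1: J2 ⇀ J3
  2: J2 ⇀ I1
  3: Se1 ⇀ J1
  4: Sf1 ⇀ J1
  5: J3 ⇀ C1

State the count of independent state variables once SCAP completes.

2  (C1, I1 all integral)

β3 stroke→J1  (Se1: effort source, stroke at far end)
β4 stroke→Sf1  (Sf1 fixes flow; stroke at Sf1)
β0 stroke→J2  (common-e at J1 fixed by 3)
β2 stroke→I1  (I1 integral (f out))
β1 stroke→J2  (J2 flow already set via bond 2)
β5 stroke→J3  (J3 needs exactly one e-in)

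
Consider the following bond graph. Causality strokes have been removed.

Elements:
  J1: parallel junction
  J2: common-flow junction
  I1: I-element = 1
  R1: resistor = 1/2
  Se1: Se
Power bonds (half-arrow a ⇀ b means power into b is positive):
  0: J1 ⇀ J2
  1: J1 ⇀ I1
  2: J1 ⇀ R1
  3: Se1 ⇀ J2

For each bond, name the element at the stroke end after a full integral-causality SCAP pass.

b3 |J2  (Se1 (Se) sets effort on bond)
b0 |J1  (J2 needs exactly one f-in)
b1 |I1  (0-jn J1 has e-setter on 0)
b2 |R1  (0-jn J1 has e-setter on 0)

β0 stroke at J1
β1 stroke at I1
β2 stroke at R1
β3 stroke at J2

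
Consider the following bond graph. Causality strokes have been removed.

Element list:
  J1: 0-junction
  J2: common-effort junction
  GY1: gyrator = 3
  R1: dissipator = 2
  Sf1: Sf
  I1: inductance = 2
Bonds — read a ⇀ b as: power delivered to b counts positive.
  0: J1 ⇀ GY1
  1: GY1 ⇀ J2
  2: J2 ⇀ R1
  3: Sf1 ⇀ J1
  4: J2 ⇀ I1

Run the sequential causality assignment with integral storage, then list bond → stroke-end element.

bond 3 |Sf1  (Sf1 fixes flow; stroke at Sf1)
bond 0 |J1  (only one effort-in slot at J1)
bond 1 |J2  (GY1: gyrator matches bond 0)
bond 2 |R1  (J2 effort already set via bond 1)
bond 4 |I1  (J2 effort already set via bond 1)

bond 0 →J1
bond 1 →J2
bond 2 →R1
bond 3 →Sf1
bond 4 →I1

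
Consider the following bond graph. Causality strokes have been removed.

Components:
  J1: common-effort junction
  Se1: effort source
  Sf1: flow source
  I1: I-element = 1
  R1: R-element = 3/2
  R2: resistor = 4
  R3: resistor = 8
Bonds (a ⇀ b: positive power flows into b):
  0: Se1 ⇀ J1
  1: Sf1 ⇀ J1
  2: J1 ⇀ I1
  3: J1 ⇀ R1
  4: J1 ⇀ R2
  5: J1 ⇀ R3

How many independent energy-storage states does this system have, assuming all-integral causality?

1  (I1 all integral)

bond 0 stroke→J1  (Se1 fixes effort; stroke away)
bond 1 stroke→Sf1  (Sf1 (Sf) sets flow on bond)
bond 2 stroke→I1  (J1 effort already set via bond 0)
bond 3 stroke→R1  (J1: bond 0 brought effort, rest push out)
bond 4 stroke→R2  (common-e at J1 fixed by 0)
bond 5 stroke→R3  (0-jn J1 has e-setter on 0)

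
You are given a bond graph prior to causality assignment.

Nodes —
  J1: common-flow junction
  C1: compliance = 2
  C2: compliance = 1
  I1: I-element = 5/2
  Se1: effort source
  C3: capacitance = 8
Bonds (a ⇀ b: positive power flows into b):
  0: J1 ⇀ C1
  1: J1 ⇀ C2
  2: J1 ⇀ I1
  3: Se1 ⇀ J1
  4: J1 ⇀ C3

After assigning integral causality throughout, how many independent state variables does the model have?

bond 3 |J1  (source Se1 imposes e)
bond 0 |J1  (prefer integral on C1)
bond 1 |J1  (prefer integral on C2)
bond 2 |I1  (prefer integral on I1)
bond 4 |J1  (1-jn J1 has f-setter on 2)

4  (C1, C2, C3, I1 all integral)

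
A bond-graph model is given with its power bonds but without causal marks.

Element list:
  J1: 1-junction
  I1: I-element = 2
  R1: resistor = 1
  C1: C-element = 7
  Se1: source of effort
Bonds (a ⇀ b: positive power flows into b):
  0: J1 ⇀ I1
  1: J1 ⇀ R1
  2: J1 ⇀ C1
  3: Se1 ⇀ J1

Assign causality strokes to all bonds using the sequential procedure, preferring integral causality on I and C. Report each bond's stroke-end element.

b0 |I1
b1 |J1
b2 |J1
b3 |J1

#3 stroke→J1  (Se1 fixes effort; stroke away)
#0 stroke→I1  (I1 outputs flow p/I1)
#1 stroke→J1  (J1 flow already set via bond 0)
#2 stroke→J1  (1-jn J1 has f-setter on 0)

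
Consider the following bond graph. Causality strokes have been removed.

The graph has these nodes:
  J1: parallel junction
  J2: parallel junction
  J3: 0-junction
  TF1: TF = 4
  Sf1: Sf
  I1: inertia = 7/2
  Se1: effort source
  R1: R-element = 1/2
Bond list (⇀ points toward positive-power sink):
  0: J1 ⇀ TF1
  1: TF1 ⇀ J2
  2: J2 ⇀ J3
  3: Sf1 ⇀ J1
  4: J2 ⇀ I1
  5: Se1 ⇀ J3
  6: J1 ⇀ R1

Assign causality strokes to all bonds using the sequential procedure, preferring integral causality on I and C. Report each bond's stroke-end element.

bond 0 →J1
bond 1 →TF1
bond 2 →J2
bond 3 →Sf1
bond 4 →I1
bond 5 →J3
bond 6 →R1

bond 3 →Sf1  (Sf1 fixes flow; stroke at Sf1)
bond 5 →J3  (Se1 (Se) sets effort on bond)
bond 2 →J2  (common-e at J3 fixed by 5)
bond 1 →TF1  (J2: bond 2 brought effort, rest push out)
bond 4 →I1  (0-jn J2 has e-setter on 2)
bond 0 →J1  (TF1: transformer flips bond 1)
bond 6 →R1  (J1: bond 0 brought effort, rest push out)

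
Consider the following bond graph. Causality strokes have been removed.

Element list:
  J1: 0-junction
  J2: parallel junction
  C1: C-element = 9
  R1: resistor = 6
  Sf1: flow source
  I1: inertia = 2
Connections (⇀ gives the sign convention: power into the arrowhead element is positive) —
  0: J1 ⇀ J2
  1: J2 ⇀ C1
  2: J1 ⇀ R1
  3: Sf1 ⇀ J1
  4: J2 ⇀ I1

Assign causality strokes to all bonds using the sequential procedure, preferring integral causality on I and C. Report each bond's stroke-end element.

#3 →Sf1  (Sf1 (Sf) sets flow on bond)
#1 →J2  (C1: C, integral causality)
#0 →J1  (0-jn J2 has e-setter on 1)
#4 →I1  (common-e at J2 fixed by 1)
#2 →R1  (common-e at J1 fixed by 0)

bond 0 stroke at J1
bond 1 stroke at J2
bond 2 stroke at R1
bond 3 stroke at Sf1
bond 4 stroke at I1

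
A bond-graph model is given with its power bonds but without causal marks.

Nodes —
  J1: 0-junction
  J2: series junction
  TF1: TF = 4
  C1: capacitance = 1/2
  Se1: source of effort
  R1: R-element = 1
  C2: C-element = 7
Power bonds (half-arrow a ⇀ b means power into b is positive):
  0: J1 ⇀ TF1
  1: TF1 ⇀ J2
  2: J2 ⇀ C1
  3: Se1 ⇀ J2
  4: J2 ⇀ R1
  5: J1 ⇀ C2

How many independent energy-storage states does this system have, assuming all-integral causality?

#3 stroke→J2  (Se1 fixes effort; stroke away)
#2 stroke→J2  (C1 outputs effort q/C1)
#5 stroke→J1  (C2 outputs effort q/C2)
#0 stroke→TF1  (0-jn J1 has e-setter on 5)
#1 stroke→J2  (through TF1, causality passes straight; one stroke at TF1)
#4 stroke→R1  (J2: last free bond brings flow in)

2  (C1, C2 all integral)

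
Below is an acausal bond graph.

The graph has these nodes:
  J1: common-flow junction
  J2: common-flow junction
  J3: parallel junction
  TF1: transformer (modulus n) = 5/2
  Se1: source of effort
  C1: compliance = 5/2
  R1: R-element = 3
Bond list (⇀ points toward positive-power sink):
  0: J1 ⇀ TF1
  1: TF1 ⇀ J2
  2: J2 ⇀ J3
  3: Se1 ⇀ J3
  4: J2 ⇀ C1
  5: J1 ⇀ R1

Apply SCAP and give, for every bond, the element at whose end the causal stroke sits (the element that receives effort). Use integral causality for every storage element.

b0 stroke→J1
b1 stroke→TF1
b2 stroke→J2
b3 stroke→J3
b4 stroke→J2
b5 stroke→R1

β3 |J3  (source Se1 imposes e)
β2 |J2  (J3: bond 3 brought effort, rest push out)
β4 |J2  (C1 outputs effort q/C1)
β1 |TF1  (only one flow-in slot at J2)
β0 |J1  (TF TF1: opposite of bond 1)
β5 |R1  (closing 1-jn rule on J1)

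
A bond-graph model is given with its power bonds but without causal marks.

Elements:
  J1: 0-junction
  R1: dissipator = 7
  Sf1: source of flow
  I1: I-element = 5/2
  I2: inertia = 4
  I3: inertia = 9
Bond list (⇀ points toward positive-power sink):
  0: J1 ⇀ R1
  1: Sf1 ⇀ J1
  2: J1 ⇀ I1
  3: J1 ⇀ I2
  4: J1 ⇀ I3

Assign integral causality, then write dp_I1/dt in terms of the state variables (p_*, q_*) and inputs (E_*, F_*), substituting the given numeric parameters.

b1 stroke→Sf1  (Sf1 (Sf) sets flow on bond)
b2 stroke→I1  (prefer integral on I1)
b3 stroke→I2  (prefer integral on I2)
b4 stroke→I3  (prefer integral on I3)
b0 stroke→J1  (J1 needs exactly one e-in)

dp_I1/dt = 7*F_Sf1 - 14*p_I1/5 - 7*p_I2/4 - 7*p_I3/9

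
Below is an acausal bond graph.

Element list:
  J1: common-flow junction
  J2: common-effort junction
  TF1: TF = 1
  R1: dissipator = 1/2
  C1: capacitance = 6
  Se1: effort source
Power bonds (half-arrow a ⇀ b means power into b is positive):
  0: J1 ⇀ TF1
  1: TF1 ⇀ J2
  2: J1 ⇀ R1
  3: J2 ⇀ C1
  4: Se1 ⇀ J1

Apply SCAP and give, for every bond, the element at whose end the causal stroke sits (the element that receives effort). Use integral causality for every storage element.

#4 stroke→J1  (Se1: effort source, stroke at far end)
#3 stroke→J2  (C1 outputs effort q/C1)
#1 stroke→TF1  (J2: bond 3 brought effort, rest push out)
#0 stroke→J1  (TF1: transformer flips bond 1)
#2 stroke→R1  (closing 1-jn rule on J1)

bond 0 stroke→J1
bond 1 stroke→TF1
bond 2 stroke→R1
bond 3 stroke→J2
bond 4 stroke→J1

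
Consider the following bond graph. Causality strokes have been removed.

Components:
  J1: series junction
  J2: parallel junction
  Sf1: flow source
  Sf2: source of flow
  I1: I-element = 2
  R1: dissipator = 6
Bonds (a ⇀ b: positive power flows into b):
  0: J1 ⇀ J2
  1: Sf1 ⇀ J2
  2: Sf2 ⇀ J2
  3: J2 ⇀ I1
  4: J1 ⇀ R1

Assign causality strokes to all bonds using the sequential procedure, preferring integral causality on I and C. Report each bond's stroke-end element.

β0 →J2
β1 →Sf1
β2 →Sf2
β3 →I1
β4 →J1

#1 →Sf1  (Sf1: flow source, stroke at near end)
#2 →Sf2  (Sf2: flow source, stroke at near end)
#3 →I1  (I1 integral (f out))
#0 →J2  (only one effort-in slot at J2)
#4 →J1  (common-f at J1 fixed by 0)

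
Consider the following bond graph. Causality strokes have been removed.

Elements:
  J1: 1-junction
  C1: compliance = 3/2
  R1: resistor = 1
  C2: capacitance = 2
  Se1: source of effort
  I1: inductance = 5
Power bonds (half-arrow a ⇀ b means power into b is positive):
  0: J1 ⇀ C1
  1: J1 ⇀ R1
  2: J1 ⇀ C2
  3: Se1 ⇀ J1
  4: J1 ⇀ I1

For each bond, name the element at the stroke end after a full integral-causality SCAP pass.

β0 →J1
β1 →J1
β2 →J1
β3 →J1
β4 →I1

bond 3 →J1  (Se1: effort source, stroke at far end)
bond 0 →J1  (C1 integral (e out))
bond 2 →J1  (C2: C, integral causality)
bond 4 →I1  (I1 integral (f out))
bond 1 →J1  (common-f at J1 fixed by 4)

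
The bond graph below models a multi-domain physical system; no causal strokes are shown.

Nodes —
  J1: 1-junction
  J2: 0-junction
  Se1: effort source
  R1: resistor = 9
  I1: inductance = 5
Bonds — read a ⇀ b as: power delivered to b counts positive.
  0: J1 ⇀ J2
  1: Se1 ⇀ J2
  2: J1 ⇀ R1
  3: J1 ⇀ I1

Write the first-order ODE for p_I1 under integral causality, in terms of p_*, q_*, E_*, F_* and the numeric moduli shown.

bond 1 stroke at J2  (Se1 fixes effort; stroke away)
bond 0 stroke at J1  (0-jn J2 has e-setter on 1)
bond 3 stroke at I1  (I1 integral (f out))
bond 2 stroke at J1  (J1: bond 3 brought flow, rest push out)

dp_I1/dt = -E_Se1 - 9*p_I1/5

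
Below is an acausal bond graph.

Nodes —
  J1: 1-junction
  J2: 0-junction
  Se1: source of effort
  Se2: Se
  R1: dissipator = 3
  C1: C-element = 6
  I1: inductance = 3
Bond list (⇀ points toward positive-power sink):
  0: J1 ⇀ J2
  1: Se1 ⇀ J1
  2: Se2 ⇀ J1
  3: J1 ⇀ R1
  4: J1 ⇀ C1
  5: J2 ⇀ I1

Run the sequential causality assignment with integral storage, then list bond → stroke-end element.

bond 0 |J2
bond 1 |J1
bond 2 |J1
bond 3 |J1
bond 4 |J1
bond 5 |I1

bond 1 stroke at J1  (Se1: effort source, stroke at far end)
bond 2 stroke at J1  (source Se2 imposes e)
bond 4 stroke at J1  (C1 integral (e out))
bond 5 stroke at I1  (prefer integral on I1)
bond 0 stroke at J2  (closing 0-jn rule on J2)
bond 3 stroke at J1  (common-f at J1 fixed by 0)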